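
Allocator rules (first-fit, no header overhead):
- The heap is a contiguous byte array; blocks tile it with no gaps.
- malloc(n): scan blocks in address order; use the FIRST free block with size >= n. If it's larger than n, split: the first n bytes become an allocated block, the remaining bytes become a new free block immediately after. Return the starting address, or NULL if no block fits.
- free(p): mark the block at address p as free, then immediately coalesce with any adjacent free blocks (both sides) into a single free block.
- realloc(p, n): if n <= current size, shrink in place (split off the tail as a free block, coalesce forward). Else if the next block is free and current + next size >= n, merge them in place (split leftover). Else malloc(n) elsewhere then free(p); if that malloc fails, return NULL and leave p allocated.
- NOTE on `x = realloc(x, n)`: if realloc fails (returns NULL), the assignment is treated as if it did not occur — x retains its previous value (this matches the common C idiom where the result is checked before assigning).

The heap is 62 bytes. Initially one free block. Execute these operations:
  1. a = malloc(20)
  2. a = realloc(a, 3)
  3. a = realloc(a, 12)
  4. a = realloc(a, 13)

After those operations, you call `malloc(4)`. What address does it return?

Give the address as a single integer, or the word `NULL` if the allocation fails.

Answer: 13

Derivation:
Op 1: a = malloc(20) -> a = 0; heap: [0-19 ALLOC][20-61 FREE]
Op 2: a = realloc(a, 3) -> a = 0; heap: [0-2 ALLOC][3-61 FREE]
Op 3: a = realloc(a, 12) -> a = 0; heap: [0-11 ALLOC][12-61 FREE]
Op 4: a = realloc(a, 13) -> a = 0; heap: [0-12 ALLOC][13-61 FREE]
malloc(4): first-fit scan over [0-12 ALLOC][13-61 FREE] -> 13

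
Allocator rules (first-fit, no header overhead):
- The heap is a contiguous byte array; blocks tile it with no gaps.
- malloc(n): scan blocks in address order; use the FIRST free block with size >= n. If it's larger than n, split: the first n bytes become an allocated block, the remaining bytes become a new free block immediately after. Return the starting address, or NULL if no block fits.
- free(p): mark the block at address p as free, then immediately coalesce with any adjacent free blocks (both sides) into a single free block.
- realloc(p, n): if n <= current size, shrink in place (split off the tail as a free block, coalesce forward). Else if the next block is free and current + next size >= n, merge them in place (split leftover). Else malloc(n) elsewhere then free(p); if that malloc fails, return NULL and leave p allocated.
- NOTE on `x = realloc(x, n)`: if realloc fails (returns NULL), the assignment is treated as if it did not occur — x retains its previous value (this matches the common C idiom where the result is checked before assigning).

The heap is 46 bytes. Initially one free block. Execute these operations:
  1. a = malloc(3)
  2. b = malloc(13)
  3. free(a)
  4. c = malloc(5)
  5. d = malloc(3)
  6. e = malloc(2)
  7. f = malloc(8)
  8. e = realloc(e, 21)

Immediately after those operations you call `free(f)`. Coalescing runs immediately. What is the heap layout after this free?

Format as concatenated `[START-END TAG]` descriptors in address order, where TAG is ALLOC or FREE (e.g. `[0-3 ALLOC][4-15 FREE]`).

Answer: [0-2 ALLOC][3-15 ALLOC][16-20 ALLOC][21-22 ALLOC][23-45 FREE]

Derivation:
Op 1: a = malloc(3) -> a = 0; heap: [0-2 ALLOC][3-45 FREE]
Op 2: b = malloc(13) -> b = 3; heap: [0-2 ALLOC][3-15 ALLOC][16-45 FREE]
Op 3: free(a) -> (freed a); heap: [0-2 FREE][3-15 ALLOC][16-45 FREE]
Op 4: c = malloc(5) -> c = 16; heap: [0-2 FREE][3-15 ALLOC][16-20 ALLOC][21-45 FREE]
Op 5: d = malloc(3) -> d = 0; heap: [0-2 ALLOC][3-15 ALLOC][16-20 ALLOC][21-45 FREE]
Op 6: e = malloc(2) -> e = 21; heap: [0-2 ALLOC][3-15 ALLOC][16-20 ALLOC][21-22 ALLOC][23-45 FREE]
Op 7: f = malloc(8) -> f = 23; heap: [0-2 ALLOC][3-15 ALLOC][16-20 ALLOC][21-22 ALLOC][23-30 ALLOC][31-45 FREE]
Op 8: e = realloc(e, 21) -> NULL (e unchanged); heap: [0-2 ALLOC][3-15 ALLOC][16-20 ALLOC][21-22 ALLOC][23-30 ALLOC][31-45 FREE]
free(f): f = 23 -> block [23-30 ALLOC]; mark free, coalesce with adjacent free neighbors -> [0-2 ALLOC][3-15 ALLOC][16-20 ALLOC][21-22 ALLOC][23-45 FREE]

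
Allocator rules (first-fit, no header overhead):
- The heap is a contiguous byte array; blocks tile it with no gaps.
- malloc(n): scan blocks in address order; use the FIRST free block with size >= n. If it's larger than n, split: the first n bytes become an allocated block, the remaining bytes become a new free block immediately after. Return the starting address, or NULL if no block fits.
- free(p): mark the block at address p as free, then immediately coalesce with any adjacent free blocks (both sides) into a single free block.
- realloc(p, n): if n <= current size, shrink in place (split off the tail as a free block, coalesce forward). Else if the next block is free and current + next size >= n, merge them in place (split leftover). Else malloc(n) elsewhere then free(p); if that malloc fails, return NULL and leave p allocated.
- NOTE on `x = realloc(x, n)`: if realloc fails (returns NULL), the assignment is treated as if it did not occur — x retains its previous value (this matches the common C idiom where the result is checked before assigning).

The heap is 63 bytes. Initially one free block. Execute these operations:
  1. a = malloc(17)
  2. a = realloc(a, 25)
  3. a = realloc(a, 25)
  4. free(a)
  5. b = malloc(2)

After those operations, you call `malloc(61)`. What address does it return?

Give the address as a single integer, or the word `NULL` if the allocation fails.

Op 1: a = malloc(17) -> a = 0; heap: [0-16 ALLOC][17-62 FREE]
Op 2: a = realloc(a, 25) -> a = 0; heap: [0-24 ALLOC][25-62 FREE]
Op 3: a = realloc(a, 25) -> a = 0; heap: [0-24 ALLOC][25-62 FREE]
Op 4: free(a) -> (freed a); heap: [0-62 FREE]
Op 5: b = malloc(2) -> b = 0; heap: [0-1 ALLOC][2-62 FREE]
malloc(61): first-fit scan over [0-1 ALLOC][2-62 FREE] -> 2

Answer: 2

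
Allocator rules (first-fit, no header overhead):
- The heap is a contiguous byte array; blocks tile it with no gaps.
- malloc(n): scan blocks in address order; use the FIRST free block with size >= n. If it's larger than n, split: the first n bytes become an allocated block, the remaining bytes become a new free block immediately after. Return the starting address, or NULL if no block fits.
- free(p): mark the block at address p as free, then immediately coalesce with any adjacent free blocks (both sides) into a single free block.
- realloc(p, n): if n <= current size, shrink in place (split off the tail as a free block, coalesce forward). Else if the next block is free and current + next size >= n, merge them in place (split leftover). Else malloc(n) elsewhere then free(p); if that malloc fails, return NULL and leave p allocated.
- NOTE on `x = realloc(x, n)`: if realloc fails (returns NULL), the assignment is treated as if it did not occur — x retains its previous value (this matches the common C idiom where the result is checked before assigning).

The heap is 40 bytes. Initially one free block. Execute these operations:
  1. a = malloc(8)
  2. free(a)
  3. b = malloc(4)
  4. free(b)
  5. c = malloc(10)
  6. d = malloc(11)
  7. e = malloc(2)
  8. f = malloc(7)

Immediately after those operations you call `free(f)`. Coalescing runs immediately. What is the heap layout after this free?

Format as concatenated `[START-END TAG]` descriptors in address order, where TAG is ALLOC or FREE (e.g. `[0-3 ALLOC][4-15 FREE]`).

Answer: [0-9 ALLOC][10-20 ALLOC][21-22 ALLOC][23-39 FREE]

Derivation:
Op 1: a = malloc(8) -> a = 0; heap: [0-7 ALLOC][8-39 FREE]
Op 2: free(a) -> (freed a); heap: [0-39 FREE]
Op 3: b = malloc(4) -> b = 0; heap: [0-3 ALLOC][4-39 FREE]
Op 4: free(b) -> (freed b); heap: [0-39 FREE]
Op 5: c = malloc(10) -> c = 0; heap: [0-9 ALLOC][10-39 FREE]
Op 6: d = malloc(11) -> d = 10; heap: [0-9 ALLOC][10-20 ALLOC][21-39 FREE]
Op 7: e = malloc(2) -> e = 21; heap: [0-9 ALLOC][10-20 ALLOC][21-22 ALLOC][23-39 FREE]
Op 8: f = malloc(7) -> f = 23; heap: [0-9 ALLOC][10-20 ALLOC][21-22 ALLOC][23-29 ALLOC][30-39 FREE]
free(f): f = 23 -> block [23-29 ALLOC]; mark free, coalesce with adjacent free neighbors -> [0-9 ALLOC][10-20 ALLOC][21-22 ALLOC][23-39 FREE]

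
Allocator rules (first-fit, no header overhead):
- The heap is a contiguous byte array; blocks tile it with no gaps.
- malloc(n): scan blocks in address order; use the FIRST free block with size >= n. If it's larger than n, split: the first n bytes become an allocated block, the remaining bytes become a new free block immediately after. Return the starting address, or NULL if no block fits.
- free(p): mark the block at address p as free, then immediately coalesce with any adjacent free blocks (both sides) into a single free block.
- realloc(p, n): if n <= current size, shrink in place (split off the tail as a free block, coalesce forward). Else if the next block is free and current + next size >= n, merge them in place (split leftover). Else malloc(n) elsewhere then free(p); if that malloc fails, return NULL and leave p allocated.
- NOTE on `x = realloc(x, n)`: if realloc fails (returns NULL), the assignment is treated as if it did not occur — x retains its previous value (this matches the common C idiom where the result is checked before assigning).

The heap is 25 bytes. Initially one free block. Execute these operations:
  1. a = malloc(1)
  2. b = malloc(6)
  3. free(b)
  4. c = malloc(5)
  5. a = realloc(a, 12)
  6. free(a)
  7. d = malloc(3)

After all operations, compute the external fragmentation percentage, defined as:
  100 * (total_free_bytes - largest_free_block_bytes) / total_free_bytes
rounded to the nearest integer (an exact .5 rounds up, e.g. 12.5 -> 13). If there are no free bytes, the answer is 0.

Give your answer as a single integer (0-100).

Answer: 6

Derivation:
Op 1: a = malloc(1) -> a = 0; heap: [0-0 ALLOC][1-24 FREE]
Op 2: b = malloc(6) -> b = 1; heap: [0-0 ALLOC][1-6 ALLOC][7-24 FREE]
Op 3: free(b) -> (freed b); heap: [0-0 ALLOC][1-24 FREE]
Op 4: c = malloc(5) -> c = 1; heap: [0-0 ALLOC][1-5 ALLOC][6-24 FREE]
Op 5: a = realloc(a, 12) -> a = 6; heap: [0-0 FREE][1-5 ALLOC][6-17 ALLOC][18-24 FREE]
Op 6: free(a) -> (freed a); heap: [0-0 FREE][1-5 ALLOC][6-24 FREE]
Op 7: d = malloc(3) -> d = 6; heap: [0-0 FREE][1-5 ALLOC][6-8 ALLOC][9-24 FREE]
Free blocks: [1 16] total_free=17 largest=16 -> 100*(17-16)/17 = 100/17 ≈ 5.882 -> rounds to 6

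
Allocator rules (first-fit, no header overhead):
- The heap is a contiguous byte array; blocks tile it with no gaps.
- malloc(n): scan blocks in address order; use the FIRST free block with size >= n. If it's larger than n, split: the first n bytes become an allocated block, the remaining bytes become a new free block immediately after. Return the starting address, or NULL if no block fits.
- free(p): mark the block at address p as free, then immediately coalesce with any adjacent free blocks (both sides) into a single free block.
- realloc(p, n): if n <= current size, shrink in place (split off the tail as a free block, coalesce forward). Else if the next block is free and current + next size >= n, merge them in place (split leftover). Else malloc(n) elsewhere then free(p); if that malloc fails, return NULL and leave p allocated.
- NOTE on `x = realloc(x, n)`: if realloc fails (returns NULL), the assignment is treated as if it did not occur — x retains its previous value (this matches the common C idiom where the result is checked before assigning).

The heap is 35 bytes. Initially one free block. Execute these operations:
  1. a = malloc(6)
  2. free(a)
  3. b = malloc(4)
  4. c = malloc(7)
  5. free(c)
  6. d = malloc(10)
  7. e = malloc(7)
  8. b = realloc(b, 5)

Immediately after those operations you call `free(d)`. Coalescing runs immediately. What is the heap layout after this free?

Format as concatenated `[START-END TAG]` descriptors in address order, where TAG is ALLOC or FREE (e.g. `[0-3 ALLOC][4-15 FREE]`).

Answer: [0-13 FREE][14-20 ALLOC][21-25 ALLOC][26-34 FREE]

Derivation:
Op 1: a = malloc(6) -> a = 0; heap: [0-5 ALLOC][6-34 FREE]
Op 2: free(a) -> (freed a); heap: [0-34 FREE]
Op 3: b = malloc(4) -> b = 0; heap: [0-3 ALLOC][4-34 FREE]
Op 4: c = malloc(7) -> c = 4; heap: [0-3 ALLOC][4-10 ALLOC][11-34 FREE]
Op 5: free(c) -> (freed c); heap: [0-3 ALLOC][4-34 FREE]
Op 6: d = malloc(10) -> d = 4; heap: [0-3 ALLOC][4-13 ALLOC][14-34 FREE]
Op 7: e = malloc(7) -> e = 14; heap: [0-3 ALLOC][4-13 ALLOC][14-20 ALLOC][21-34 FREE]
Op 8: b = realloc(b, 5) -> b = 21; heap: [0-3 FREE][4-13 ALLOC][14-20 ALLOC][21-25 ALLOC][26-34 FREE]
free(d): d = 4 -> block [4-13 ALLOC]; mark free, coalesce with adjacent free neighbors -> [0-13 FREE][14-20 ALLOC][21-25 ALLOC][26-34 FREE]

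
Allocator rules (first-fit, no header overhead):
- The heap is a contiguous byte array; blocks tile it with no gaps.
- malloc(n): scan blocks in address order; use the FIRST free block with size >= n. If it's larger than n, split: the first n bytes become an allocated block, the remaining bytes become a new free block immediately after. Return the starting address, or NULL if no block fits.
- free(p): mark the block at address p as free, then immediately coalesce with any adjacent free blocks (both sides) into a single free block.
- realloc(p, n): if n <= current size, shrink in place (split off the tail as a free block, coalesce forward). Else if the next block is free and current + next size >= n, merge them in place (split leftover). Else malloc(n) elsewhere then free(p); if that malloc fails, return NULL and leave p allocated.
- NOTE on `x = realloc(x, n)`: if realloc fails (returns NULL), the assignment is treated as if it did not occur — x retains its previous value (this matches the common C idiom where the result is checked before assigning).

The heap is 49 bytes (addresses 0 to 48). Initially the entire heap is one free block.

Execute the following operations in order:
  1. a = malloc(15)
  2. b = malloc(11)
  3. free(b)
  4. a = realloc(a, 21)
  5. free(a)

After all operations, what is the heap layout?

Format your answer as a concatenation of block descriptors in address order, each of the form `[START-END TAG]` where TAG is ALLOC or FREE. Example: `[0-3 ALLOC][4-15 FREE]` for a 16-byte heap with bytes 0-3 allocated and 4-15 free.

Answer: [0-48 FREE]

Derivation:
Op 1: a = malloc(15) -> a = 0; heap: [0-14 ALLOC][15-48 FREE]
Op 2: b = malloc(11) -> b = 15; heap: [0-14 ALLOC][15-25 ALLOC][26-48 FREE]
Op 3: free(b) -> (freed b); heap: [0-14 ALLOC][15-48 FREE]
Op 4: a = realloc(a, 21) -> a = 0; heap: [0-20 ALLOC][21-48 FREE]
Op 5: free(a) -> (freed a); heap: [0-48 FREE]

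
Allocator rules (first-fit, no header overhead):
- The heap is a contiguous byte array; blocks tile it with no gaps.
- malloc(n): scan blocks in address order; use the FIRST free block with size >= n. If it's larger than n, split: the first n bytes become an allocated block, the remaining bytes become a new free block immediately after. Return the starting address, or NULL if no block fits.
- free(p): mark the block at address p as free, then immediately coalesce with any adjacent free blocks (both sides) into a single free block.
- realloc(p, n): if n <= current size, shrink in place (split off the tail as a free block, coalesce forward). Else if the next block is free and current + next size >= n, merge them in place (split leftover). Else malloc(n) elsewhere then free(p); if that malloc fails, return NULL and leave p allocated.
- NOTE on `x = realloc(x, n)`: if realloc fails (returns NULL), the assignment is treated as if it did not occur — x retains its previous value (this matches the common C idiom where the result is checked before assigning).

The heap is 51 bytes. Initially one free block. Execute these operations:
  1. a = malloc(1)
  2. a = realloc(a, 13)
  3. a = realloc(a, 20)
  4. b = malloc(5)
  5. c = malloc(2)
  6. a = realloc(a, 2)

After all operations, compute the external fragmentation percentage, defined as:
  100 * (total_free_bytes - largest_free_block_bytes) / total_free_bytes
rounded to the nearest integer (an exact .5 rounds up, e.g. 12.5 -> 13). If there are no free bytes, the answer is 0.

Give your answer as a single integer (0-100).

Op 1: a = malloc(1) -> a = 0; heap: [0-0 ALLOC][1-50 FREE]
Op 2: a = realloc(a, 13) -> a = 0; heap: [0-12 ALLOC][13-50 FREE]
Op 3: a = realloc(a, 20) -> a = 0; heap: [0-19 ALLOC][20-50 FREE]
Op 4: b = malloc(5) -> b = 20; heap: [0-19 ALLOC][20-24 ALLOC][25-50 FREE]
Op 5: c = malloc(2) -> c = 25; heap: [0-19 ALLOC][20-24 ALLOC][25-26 ALLOC][27-50 FREE]
Op 6: a = realloc(a, 2) -> a = 0; heap: [0-1 ALLOC][2-19 FREE][20-24 ALLOC][25-26 ALLOC][27-50 FREE]
Free blocks: [18 24] total_free=42 largest=24 -> 100*(42-24)/42 = 1800/42 ≈ 42.857 -> rounds to 43

Answer: 43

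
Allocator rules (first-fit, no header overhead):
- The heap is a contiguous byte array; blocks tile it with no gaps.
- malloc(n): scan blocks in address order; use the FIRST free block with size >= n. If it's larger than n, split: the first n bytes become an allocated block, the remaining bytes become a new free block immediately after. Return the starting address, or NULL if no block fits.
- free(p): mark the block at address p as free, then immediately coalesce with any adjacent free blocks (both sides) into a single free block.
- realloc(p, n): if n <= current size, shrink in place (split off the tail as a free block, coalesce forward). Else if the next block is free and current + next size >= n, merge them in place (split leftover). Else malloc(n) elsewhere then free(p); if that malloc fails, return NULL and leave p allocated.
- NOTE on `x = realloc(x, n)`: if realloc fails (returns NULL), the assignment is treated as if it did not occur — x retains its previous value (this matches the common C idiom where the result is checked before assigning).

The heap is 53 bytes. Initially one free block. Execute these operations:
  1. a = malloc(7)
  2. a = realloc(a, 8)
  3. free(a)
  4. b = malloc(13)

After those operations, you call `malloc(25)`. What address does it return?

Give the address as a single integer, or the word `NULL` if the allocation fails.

Answer: 13

Derivation:
Op 1: a = malloc(7) -> a = 0; heap: [0-6 ALLOC][7-52 FREE]
Op 2: a = realloc(a, 8) -> a = 0; heap: [0-7 ALLOC][8-52 FREE]
Op 3: free(a) -> (freed a); heap: [0-52 FREE]
Op 4: b = malloc(13) -> b = 0; heap: [0-12 ALLOC][13-52 FREE]
malloc(25): first-fit scan over [0-12 ALLOC][13-52 FREE] -> 13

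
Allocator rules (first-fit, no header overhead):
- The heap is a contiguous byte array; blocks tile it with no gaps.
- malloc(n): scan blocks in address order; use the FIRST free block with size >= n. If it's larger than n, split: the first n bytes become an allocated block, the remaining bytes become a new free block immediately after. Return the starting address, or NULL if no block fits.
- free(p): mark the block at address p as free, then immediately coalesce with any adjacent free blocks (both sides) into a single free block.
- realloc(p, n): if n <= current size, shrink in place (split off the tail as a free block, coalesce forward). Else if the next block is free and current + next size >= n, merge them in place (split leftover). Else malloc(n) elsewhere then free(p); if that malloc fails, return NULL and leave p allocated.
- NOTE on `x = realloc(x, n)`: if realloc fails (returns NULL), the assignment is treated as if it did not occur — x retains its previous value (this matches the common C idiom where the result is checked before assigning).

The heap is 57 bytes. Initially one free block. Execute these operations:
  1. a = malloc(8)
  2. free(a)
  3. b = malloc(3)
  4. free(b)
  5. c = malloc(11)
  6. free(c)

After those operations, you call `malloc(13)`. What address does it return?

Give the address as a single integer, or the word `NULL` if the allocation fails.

Answer: 0

Derivation:
Op 1: a = malloc(8) -> a = 0; heap: [0-7 ALLOC][8-56 FREE]
Op 2: free(a) -> (freed a); heap: [0-56 FREE]
Op 3: b = malloc(3) -> b = 0; heap: [0-2 ALLOC][3-56 FREE]
Op 4: free(b) -> (freed b); heap: [0-56 FREE]
Op 5: c = malloc(11) -> c = 0; heap: [0-10 ALLOC][11-56 FREE]
Op 6: free(c) -> (freed c); heap: [0-56 FREE]
malloc(13): first-fit scan over [0-56 FREE] -> 0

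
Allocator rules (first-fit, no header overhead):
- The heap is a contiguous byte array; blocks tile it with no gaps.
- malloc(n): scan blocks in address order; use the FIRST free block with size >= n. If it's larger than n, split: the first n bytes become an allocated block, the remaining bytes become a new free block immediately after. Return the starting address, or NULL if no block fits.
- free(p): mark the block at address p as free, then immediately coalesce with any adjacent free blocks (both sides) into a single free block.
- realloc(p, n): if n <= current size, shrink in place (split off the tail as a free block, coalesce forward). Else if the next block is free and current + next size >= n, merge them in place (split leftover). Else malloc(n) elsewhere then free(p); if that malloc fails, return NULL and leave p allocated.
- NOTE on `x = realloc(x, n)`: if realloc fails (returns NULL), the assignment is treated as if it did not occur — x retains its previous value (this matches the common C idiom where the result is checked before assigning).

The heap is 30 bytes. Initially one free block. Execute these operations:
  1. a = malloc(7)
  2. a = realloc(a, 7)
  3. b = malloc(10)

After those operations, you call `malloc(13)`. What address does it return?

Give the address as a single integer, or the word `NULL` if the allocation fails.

Answer: 17

Derivation:
Op 1: a = malloc(7) -> a = 0; heap: [0-6 ALLOC][7-29 FREE]
Op 2: a = realloc(a, 7) -> a = 0; heap: [0-6 ALLOC][7-29 FREE]
Op 3: b = malloc(10) -> b = 7; heap: [0-6 ALLOC][7-16 ALLOC][17-29 FREE]
malloc(13): first-fit scan over [0-6 ALLOC][7-16 ALLOC][17-29 FREE] -> 17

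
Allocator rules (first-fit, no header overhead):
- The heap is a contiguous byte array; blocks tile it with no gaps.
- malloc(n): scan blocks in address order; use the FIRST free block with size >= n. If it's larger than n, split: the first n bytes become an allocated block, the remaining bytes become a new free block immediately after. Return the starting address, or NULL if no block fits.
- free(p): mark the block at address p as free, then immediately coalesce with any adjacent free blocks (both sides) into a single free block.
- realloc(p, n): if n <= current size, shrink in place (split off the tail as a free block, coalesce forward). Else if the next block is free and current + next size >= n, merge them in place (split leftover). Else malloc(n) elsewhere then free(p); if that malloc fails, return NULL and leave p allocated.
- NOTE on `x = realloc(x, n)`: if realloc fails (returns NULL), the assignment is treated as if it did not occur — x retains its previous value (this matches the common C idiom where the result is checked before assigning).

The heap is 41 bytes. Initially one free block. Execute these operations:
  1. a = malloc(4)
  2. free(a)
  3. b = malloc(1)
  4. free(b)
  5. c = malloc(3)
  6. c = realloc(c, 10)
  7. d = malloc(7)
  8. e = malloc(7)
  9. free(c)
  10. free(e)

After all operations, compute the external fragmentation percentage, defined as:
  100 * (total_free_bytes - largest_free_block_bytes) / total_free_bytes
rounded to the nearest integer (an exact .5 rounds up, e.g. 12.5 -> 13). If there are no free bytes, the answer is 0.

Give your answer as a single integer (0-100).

Answer: 29

Derivation:
Op 1: a = malloc(4) -> a = 0; heap: [0-3 ALLOC][4-40 FREE]
Op 2: free(a) -> (freed a); heap: [0-40 FREE]
Op 3: b = malloc(1) -> b = 0; heap: [0-0 ALLOC][1-40 FREE]
Op 4: free(b) -> (freed b); heap: [0-40 FREE]
Op 5: c = malloc(3) -> c = 0; heap: [0-2 ALLOC][3-40 FREE]
Op 6: c = realloc(c, 10) -> c = 0; heap: [0-9 ALLOC][10-40 FREE]
Op 7: d = malloc(7) -> d = 10; heap: [0-9 ALLOC][10-16 ALLOC][17-40 FREE]
Op 8: e = malloc(7) -> e = 17; heap: [0-9 ALLOC][10-16 ALLOC][17-23 ALLOC][24-40 FREE]
Op 9: free(c) -> (freed c); heap: [0-9 FREE][10-16 ALLOC][17-23 ALLOC][24-40 FREE]
Op 10: free(e) -> (freed e); heap: [0-9 FREE][10-16 ALLOC][17-40 FREE]
Free blocks: [10 24] total_free=34 largest=24 -> 100*(34-24)/34 = 1000/34 ≈ 29.412 -> rounds to 29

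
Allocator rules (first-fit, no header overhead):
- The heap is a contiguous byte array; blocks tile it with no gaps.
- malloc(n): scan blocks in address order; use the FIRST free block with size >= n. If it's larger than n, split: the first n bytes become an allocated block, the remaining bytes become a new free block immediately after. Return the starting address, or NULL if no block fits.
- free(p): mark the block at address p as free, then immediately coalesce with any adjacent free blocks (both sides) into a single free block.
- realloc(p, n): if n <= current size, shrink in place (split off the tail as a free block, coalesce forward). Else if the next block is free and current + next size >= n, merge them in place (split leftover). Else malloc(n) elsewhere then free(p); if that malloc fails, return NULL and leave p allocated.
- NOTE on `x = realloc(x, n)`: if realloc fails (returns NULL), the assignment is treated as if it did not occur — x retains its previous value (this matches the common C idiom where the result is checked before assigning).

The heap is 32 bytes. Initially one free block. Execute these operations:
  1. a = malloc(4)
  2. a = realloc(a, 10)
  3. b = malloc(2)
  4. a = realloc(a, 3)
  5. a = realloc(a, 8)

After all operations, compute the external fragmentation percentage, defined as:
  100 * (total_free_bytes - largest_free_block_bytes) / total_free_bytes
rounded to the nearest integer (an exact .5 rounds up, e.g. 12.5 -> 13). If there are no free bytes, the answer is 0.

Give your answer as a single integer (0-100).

Op 1: a = malloc(4) -> a = 0; heap: [0-3 ALLOC][4-31 FREE]
Op 2: a = realloc(a, 10) -> a = 0; heap: [0-9 ALLOC][10-31 FREE]
Op 3: b = malloc(2) -> b = 10; heap: [0-9 ALLOC][10-11 ALLOC][12-31 FREE]
Op 4: a = realloc(a, 3) -> a = 0; heap: [0-2 ALLOC][3-9 FREE][10-11 ALLOC][12-31 FREE]
Op 5: a = realloc(a, 8) -> a = 0; heap: [0-7 ALLOC][8-9 FREE][10-11 ALLOC][12-31 FREE]
Free blocks: [2 20] total_free=22 largest=20 -> 100*(22-20)/22 = 200/22 ≈ 9.091 -> rounds to 9

Answer: 9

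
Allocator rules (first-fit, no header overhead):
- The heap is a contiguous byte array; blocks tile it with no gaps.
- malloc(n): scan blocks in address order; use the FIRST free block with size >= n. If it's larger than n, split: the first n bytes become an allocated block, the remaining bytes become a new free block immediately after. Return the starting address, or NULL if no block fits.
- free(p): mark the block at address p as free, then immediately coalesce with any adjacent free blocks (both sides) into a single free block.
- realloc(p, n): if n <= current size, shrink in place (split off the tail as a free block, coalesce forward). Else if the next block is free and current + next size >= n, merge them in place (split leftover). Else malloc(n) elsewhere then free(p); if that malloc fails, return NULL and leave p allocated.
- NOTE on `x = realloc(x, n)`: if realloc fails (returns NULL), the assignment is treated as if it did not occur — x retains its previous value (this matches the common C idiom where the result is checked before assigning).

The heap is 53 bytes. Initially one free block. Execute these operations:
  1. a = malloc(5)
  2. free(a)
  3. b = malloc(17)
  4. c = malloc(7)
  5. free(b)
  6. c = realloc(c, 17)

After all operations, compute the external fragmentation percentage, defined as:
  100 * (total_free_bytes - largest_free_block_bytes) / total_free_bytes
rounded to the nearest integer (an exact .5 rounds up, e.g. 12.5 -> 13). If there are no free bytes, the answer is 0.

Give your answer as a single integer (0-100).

Op 1: a = malloc(5) -> a = 0; heap: [0-4 ALLOC][5-52 FREE]
Op 2: free(a) -> (freed a); heap: [0-52 FREE]
Op 3: b = malloc(17) -> b = 0; heap: [0-16 ALLOC][17-52 FREE]
Op 4: c = malloc(7) -> c = 17; heap: [0-16 ALLOC][17-23 ALLOC][24-52 FREE]
Op 5: free(b) -> (freed b); heap: [0-16 FREE][17-23 ALLOC][24-52 FREE]
Op 6: c = realloc(c, 17) -> c = 17; heap: [0-16 FREE][17-33 ALLOC][34-52 FREE]
Free blocks: [17 19] total_free=36 largest=19 -> 100*(36-19)/36 = 1700/36 ≈ 47.222 -> rounds to 47

Answer: 47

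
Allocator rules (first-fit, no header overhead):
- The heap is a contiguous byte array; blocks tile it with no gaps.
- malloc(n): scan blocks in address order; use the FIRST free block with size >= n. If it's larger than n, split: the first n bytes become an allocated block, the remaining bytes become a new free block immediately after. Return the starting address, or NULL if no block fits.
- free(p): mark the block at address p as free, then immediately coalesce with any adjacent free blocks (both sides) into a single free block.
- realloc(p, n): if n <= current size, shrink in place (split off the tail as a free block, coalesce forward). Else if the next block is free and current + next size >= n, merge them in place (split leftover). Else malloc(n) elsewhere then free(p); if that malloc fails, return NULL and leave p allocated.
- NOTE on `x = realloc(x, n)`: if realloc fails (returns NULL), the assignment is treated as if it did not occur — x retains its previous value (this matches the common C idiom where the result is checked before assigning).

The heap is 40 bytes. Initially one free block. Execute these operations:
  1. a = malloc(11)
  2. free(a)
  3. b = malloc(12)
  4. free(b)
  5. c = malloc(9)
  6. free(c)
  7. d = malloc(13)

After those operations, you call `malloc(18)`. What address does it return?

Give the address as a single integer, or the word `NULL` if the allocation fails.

Answer: 13

Derivation:
Op 1: a = malloc(11) -> a = 0; heap: [0-10 ALLOC][11-39 FREE]
Op 2: free(a) -> (freed a); heap: [0-39 FREE]
Op 3: b = malloc(12) -> b = 0; heap: [0-11 ALLOC][12-39 FREE]
Op 4: free(b) -> (freed b); heap: [0-39 FREE]
Op 5: c = malloc(9) -> c = 0; heap: [0-8 ALLOC][9-39 FREE]
Op 6: free(c) -> (freed c); heap: [0-39 FREE]
Op 7: d = malloc(13) -> d = 0; heap: [0-12 ALLOC][13-39 FREE]
malloc(18): first-fit scan over [0-12 ALLOC][13-39 FREE] -> 13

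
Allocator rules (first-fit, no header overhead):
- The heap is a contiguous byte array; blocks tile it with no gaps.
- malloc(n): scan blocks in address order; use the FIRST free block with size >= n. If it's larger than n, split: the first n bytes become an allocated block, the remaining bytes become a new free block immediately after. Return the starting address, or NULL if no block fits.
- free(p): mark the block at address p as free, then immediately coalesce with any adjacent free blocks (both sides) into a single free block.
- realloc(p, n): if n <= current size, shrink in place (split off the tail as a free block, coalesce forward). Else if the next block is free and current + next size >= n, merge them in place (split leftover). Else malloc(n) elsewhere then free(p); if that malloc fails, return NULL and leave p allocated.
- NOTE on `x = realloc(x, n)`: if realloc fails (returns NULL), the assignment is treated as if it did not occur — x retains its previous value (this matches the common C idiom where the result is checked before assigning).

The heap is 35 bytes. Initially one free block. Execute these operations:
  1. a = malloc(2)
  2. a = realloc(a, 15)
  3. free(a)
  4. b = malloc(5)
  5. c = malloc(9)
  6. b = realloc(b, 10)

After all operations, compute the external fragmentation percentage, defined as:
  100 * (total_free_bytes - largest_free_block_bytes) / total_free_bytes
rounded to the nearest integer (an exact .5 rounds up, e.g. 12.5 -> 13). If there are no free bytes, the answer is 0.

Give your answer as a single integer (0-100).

Answer: 31

Derivation:
Op 1: a = malloc(2) -> a = 0; heap: [0-1 ALLOC][2-34 FREE]
Op 2: a = realloc(a, 15) -> a = 0; heap: [0-14 ALLOC][15-34 FREE]
Op 3: free(a) -> (freed a); heap: [0-34 FREE]
Op 4: b = malloc(5) -> b = 0; heap: [0-4 ALLOC][5-34 FREE]
Op 5: c = malloc(9) -> c = 5; heap: [0-4 ALLOC][5-13 ALLOC][14-34 FREE]
Op 6: b = realloc(b, 10) -> b = 14; heap: [0-4 FREE][5-13 ALLOC][14-23 ALLOC][24-34 FREE]
Free blocks: [5 11] total_free=16 largest=11 -> 100*(16-11)/16 = 500/16 = 31.25 -> rounds to 31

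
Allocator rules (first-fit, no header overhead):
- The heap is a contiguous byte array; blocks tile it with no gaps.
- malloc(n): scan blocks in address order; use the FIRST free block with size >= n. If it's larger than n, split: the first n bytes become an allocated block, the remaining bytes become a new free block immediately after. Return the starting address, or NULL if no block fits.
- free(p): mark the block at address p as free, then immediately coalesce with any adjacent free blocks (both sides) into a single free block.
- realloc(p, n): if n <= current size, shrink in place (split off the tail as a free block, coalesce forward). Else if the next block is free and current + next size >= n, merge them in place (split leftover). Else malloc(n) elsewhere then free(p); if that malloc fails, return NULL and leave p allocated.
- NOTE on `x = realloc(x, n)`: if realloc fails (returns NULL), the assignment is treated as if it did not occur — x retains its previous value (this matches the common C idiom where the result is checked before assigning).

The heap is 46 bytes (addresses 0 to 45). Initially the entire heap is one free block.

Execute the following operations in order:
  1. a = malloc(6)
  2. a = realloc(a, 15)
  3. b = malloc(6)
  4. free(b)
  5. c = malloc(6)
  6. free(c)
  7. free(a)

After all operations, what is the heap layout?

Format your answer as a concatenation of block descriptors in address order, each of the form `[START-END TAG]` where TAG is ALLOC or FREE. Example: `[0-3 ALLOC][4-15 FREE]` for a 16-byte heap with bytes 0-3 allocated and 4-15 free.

Answer: [0-45 FREE]

Derivation:
Op 1: a = malloc(6) -> a = 0; heap: [0-5 ALLOC][6-45 FREE]
Op 2: a = realloc(a, 15) -> a = 0; heap: [0-14 ALLOC][15-45 FREE]
Op 3: b = malloc(6) -> b = 15; heap: [0-14 ALLOC][15-20 ALLOC][21-45 FREE]
Op 4: free(b) -> (freed b); heap: [0-14 ALLOC][15-45 FREE]
Op 5: c = malloc(6) -> c = 15; heap: [0-14 ALLOC][15-20 ALLOC][21-45 FREE]
Op 6: free(c) -> (freed c); heap: [0-14 ALLOC][15-45 FREE]
Op 7: free(a) -> (freed a); heap: [0-45 FREE]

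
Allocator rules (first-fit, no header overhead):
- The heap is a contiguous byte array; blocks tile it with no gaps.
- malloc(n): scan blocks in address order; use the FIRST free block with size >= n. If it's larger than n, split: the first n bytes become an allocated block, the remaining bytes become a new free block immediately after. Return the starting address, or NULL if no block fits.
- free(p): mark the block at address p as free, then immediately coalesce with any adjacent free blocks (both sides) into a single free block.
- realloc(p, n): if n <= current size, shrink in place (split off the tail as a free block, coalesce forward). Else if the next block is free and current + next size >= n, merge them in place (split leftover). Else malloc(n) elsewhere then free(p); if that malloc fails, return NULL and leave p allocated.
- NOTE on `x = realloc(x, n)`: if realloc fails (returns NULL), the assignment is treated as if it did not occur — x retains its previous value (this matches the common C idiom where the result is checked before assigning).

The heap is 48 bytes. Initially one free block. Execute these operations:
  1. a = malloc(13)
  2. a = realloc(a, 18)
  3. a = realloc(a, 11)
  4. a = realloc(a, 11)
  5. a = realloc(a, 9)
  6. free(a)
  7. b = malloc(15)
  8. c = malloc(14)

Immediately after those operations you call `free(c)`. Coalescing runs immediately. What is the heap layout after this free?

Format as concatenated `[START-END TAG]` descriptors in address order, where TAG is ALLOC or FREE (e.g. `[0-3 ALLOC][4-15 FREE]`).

Answer: [0-14 ALLOC][15-47 FREE]

Derivation:
Op 1: a = malloc(13) -> a = 0; heap: [0-12 ALLOC][13-47 FREE]
Op 2: a = realloc(a, 18) -> a = 0; heap: [0-17 ALLOC][18-47 FREE]
Op 3: a = realloc(a, 11) -> a = 0; heap: [0-10 ALLOC][11-47 FREE]
Op 4: a = realloc(a, 11) -> a = 0; heap: [0-10 ALLOC][11-47 FREE]
Op 5: a = realloc(a, 9) -> a = 0; heap: [0-8 ALLOC][9-47 FREE]
Op 6: free(a) -> (freed a); heap: [0-47 FREE]
Op 7: b = malloc(15) -> b = 0; heap: [0-14 ALLOC][15-47 FREE]
Op 8: c = malloc(14) -> c = 15; heap: [0-14 ALLOC][15-28 ALLOC][29-47 FREE]
free(c): c = 15 -> block [15-28 ALLOC]; mark free, coalesce with adjacent free neighbors -> [0-14 ALLOC][15-47 FREE]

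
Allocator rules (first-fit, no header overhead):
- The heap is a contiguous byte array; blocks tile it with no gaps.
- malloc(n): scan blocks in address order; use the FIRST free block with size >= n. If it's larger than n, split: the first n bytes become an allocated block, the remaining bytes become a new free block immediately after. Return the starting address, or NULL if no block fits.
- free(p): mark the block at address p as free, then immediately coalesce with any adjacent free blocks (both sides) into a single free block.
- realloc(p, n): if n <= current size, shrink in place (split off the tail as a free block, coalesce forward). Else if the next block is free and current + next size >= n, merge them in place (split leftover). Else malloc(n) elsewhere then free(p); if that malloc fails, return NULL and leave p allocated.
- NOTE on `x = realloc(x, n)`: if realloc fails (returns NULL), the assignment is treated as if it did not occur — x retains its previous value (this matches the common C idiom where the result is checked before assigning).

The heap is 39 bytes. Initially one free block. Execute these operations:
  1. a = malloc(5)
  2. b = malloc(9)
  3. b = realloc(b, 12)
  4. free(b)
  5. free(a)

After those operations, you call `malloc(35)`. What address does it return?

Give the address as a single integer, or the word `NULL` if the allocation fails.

Op 1: a = malloc(5) -> a = 0; heap: [0-4 ALLOC][5-38 FREE]
Op 2: b = malloc(9) -> b = 5; heap: [0-4 ALLOC][5-13 ALLOC][14-38 FREE]
Op 3: b = realloc(b, 12) -> b = 5; heap: [0-4 ALLOC][5-16 ALLOC][17-38 FREE]
Op 4: free(b) -> (freed b); heap: [0-4 ALLOC][5-38 FREE]
Op 5: free(a) -> (freed a); heap: [0-38 FREE]
malloc(35): first-fit scan over [0-38 FREE] -> 0

Answer: 0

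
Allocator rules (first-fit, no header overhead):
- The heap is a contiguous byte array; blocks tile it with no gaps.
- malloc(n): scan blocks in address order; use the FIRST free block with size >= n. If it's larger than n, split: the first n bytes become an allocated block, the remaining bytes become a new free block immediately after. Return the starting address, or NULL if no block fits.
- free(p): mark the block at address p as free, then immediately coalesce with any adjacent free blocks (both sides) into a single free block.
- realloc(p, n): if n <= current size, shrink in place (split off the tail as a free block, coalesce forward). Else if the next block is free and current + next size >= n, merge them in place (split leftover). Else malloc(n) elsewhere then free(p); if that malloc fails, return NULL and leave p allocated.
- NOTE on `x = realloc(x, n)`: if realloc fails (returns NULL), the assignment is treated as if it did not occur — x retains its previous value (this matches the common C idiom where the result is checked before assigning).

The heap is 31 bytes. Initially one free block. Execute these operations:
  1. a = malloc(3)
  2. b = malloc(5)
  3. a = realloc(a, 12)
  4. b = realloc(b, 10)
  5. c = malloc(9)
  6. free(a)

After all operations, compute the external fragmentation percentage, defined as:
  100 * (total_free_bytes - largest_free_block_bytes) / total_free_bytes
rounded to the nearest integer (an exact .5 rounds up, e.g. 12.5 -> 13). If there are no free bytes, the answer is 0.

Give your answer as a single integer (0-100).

Op 1: a = malloc(3) -> a = 0; heap: [0-2 ALLOC][3-30 FREE]
Op 2: b = malloc(5) -> b = 3; heap: [0-2 ALLOC][3-7 ALLOC][8-30 FREE]
Op 3: a = realloc(a, 12) -> a = 8; heap: [0-2 FREE][3-7 ALLOC][8-19 ALLOC][20-30 FREE]
Op 4: b = realloc(b, 10) -> b = 20; heap: [0-7 FREE][8-19 ALLOC][20-29 ALLOC][30-30 FREE]
Op 5: c = malloc(9) -> c = NULL; heap: [0-7 FREE][8-19 ALLOC][20-29 ALLOC][30-30 FREE]
Op 6: free(a) -> (freed a); heap: [0-19 FREE][20-29 ALLOC][30-30 FREE]
Free blocks: [20 1] total_free=21 largest=20 -> 100*(21-20)/21 = 100/21 ≈ 4.762 -> rounds to 5

Answer: 5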